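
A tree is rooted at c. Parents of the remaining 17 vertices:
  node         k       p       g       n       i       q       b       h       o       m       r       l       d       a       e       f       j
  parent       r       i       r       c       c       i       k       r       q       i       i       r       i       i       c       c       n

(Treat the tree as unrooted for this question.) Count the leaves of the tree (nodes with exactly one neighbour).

Degree-1 nodes: a, b, d, e, f, g, h, j, l, m, o, p — 12 of them.

12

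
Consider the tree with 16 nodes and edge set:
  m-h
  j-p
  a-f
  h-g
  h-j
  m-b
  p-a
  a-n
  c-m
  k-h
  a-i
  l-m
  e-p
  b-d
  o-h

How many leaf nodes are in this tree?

Exactly 10 nodes have a single neighbour: c, d, e, f, g, i, k, l, n, o.

10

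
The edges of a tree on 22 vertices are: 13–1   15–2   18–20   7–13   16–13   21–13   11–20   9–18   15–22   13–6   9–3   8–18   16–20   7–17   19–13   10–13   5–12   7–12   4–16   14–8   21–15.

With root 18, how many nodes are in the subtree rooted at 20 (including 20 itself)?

17

The subtree rooted at 20 contains: 20, 16, 11, 13, 4, 19, 6, 7, 21, 1, 10, 12, 17, 15, 5, 22, 2 — 17 nodes.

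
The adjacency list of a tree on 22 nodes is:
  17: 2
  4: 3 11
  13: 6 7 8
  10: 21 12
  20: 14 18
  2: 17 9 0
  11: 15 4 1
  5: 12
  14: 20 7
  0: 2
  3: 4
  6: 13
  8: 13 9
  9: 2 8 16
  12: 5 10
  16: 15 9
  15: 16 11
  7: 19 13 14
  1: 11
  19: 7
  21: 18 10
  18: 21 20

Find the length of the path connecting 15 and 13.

15 - 16 - 9 - 8 - 13: 4 edges.

4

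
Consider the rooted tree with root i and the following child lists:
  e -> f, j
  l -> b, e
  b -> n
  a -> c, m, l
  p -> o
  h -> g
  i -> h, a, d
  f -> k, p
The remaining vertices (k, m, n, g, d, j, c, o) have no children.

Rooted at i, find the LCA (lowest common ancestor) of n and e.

n's ancestor chain is n, b, l, a, i and e's is e, l, a, i; they first meet at l.

l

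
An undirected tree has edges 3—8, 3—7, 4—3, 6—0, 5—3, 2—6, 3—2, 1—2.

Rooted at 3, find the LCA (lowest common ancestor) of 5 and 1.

3

Ancestors of 5 (toward the root): 5, 3.
Ancestors of 1: 1, 2, 3.
The deepest node appearing in both lists is 3.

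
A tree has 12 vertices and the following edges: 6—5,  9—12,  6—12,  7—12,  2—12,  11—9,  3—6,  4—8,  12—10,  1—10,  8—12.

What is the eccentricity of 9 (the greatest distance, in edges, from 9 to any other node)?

A farthest node from 9 is 1 (5, 4, 3 also at distance 3).
The path 9-12-10-1 has 3 edges.

3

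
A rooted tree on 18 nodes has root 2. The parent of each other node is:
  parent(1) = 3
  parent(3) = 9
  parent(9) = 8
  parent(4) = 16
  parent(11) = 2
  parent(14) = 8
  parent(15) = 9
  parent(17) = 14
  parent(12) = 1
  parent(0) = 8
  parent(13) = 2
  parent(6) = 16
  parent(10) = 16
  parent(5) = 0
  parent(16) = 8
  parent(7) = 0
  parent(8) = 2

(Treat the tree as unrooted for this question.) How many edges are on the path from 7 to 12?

6

The path is 7 - 0 - 8 - 9 - 3 - 1 - 12, which has 6 edges.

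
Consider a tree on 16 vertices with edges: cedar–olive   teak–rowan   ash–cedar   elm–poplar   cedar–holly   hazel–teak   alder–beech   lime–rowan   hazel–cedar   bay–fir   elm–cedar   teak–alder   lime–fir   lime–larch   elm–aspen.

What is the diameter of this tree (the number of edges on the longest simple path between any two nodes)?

Starting from aspen, a farthest node is bay at distance 8.
One longest path: aspen–elm–cedar–hazel–teak–rowan–lime–fir–bay.
So the diameter is 8.

8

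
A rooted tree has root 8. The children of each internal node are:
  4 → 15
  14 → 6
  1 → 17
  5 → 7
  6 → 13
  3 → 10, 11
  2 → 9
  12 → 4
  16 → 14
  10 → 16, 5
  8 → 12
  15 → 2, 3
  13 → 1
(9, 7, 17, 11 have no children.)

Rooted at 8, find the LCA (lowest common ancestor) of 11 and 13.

11's ancestor chain is 11, 3, 15, 4, 12, 8 and 13's is 13, 6, 14, 16, 10, 3, 15, 4, 12, 8; they first meet at 3.

3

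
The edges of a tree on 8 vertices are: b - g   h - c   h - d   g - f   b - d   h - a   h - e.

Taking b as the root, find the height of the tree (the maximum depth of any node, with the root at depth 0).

3

e sits deepest: b → d → h → e — 3 edges from the root.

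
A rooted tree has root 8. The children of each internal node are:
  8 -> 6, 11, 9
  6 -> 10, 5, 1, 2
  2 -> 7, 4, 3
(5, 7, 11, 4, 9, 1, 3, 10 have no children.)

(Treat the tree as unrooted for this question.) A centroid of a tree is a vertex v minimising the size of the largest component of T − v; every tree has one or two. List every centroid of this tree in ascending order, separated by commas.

Delete 6: the remaining components have sizes 4, 3, 1, 1, 1. Max 4 ≤ 5, so 6 is a centroid.
No neighbour of 6 does as well, so 6 is the unique centroid.

6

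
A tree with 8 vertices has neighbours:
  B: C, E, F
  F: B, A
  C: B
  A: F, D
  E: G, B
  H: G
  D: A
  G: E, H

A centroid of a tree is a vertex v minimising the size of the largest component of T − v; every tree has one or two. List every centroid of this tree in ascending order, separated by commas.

B

If B is removed the pieces have sizes 3, 3, 1, all ≤ ⌊8/2⌋ = 4.
No neighbour of B does as well, so B is the unique centroid.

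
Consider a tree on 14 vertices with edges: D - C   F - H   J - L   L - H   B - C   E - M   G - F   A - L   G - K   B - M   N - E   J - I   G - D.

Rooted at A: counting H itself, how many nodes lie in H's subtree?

10

Descendants of H (including itself): H, F, G, D, K, C, B, M, E, N. That's 10.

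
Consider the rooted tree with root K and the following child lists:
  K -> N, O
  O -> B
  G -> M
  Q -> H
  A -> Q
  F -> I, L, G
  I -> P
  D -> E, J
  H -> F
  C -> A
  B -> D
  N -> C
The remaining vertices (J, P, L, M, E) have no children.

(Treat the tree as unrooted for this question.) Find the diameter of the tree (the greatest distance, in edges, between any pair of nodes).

12

BFS from M reaches J last, at distance 12; BFS from J confirms no node is farther.
Path: M-G-F-H-Q-A-C-N-K-O-B-D-J.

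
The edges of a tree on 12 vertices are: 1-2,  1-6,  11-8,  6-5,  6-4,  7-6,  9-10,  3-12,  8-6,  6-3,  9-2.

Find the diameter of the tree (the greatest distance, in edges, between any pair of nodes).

6

Starting from 12, a farthest node is 10 at distance 6.
One longest path: 12 - 3 - 6 - 1 - 2 - 9 - 10.
So the diameter is 6.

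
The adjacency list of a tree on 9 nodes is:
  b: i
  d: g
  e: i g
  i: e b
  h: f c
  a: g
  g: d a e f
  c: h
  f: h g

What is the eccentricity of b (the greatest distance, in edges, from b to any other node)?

6

The node farthest from b is c, via b–i–e–g–f–h–c — 6 edges.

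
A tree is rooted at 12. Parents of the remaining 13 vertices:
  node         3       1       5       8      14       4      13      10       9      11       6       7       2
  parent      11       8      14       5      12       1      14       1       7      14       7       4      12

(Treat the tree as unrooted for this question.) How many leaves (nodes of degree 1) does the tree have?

The leaves are 2, 3, 6, 9, 10, 13.
That is 6 leaves.

6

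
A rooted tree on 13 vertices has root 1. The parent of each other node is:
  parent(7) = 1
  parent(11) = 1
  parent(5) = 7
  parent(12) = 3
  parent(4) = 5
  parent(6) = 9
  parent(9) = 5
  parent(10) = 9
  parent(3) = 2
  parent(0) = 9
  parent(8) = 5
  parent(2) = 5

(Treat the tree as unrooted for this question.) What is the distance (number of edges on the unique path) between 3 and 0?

The path is 3 – 2 – 5 – 9 – 0, which has 4 edges.

4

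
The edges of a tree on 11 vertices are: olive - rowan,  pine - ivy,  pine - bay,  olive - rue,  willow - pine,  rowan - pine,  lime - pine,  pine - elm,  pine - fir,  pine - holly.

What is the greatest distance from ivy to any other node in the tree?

A farthest node from ivy is rue.
The path ivy-pine-rowan-olive-rue has 4 edges.

4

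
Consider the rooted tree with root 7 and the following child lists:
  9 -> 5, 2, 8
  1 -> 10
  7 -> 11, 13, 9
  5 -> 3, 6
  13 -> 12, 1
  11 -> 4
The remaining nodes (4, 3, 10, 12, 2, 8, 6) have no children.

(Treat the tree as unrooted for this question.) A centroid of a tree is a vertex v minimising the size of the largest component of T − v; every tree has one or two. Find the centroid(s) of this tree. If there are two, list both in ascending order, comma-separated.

If 7 is removed the pieces have sizes 6, 4, 2, all ≤ ⌊13/2⌋ = 6.
Every other node leaves some component of size > 6, so the centroid is unique.

7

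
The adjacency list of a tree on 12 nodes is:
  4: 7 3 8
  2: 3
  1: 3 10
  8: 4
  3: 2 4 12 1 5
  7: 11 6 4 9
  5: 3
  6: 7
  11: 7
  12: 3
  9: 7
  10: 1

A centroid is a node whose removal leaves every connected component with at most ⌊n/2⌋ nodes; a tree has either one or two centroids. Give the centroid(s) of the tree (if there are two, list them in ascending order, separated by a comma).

If 4 is removed the pieces have sizes 6, 4, 1, all ≤ ⌊12/2⌋ = 6.
Its neighbour 3 also leaves a largest component of size 6, so both are centroids.

3, 4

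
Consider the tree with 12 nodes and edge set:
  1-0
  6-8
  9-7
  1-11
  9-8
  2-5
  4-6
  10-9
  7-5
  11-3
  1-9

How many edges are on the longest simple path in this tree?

BFS from 2 reaches 3 last, at distance 6; BFS from 3 confirms no node is farther.
Path: 2 – 5 – 7 – 9 – 1 – 11 – 3.

6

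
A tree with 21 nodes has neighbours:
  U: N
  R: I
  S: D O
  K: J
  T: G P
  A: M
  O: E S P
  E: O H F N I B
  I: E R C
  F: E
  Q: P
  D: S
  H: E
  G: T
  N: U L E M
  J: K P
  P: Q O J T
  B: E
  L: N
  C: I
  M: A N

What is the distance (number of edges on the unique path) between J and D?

The path is J–P–O–S–D, which has 4 edges.

4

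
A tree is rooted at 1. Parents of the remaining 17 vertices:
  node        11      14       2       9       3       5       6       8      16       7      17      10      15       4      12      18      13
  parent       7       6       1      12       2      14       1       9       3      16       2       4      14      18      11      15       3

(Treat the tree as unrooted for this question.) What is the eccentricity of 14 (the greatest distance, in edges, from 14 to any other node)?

10

A farthest node from 14 is 8.
The path 14-6-1-2-3-16-7-11-12-9-8 has 10 edges.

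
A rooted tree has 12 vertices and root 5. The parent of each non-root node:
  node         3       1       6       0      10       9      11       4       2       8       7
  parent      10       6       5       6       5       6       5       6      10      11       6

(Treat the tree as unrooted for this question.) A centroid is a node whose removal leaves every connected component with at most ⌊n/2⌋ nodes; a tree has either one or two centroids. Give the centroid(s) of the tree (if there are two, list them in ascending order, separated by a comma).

If 5 is removed the pieces have sizes 6, 3, 2, all ≤ ⌊12/2⌋ = 6.
6 is adjacent to 5 and is also a centroid (the largest component after removing it is likewise 6).

5, 6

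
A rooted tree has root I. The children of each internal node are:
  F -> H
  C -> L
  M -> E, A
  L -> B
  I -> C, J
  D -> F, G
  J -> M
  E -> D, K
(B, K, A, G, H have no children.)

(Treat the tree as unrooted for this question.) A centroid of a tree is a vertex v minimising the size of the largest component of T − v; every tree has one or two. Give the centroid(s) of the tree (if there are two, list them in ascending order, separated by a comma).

M

If M is removed the pieces have sizes 6, 5, 1, all ≤ ⌊13/2⌋ = 6.
No neighbour of M does as well, so M is the unique centroid.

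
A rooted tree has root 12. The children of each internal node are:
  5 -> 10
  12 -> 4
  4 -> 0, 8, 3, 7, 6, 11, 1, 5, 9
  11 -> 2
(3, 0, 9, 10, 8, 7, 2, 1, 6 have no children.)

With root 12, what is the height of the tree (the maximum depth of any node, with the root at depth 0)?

3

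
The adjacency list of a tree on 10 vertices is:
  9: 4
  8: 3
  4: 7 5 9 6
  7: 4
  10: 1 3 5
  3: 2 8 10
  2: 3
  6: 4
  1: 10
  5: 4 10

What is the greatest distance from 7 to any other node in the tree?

The node farthest from 7 is 2 (8 also at distance 5), via 7–4–5–10–3–2 — 5 edges.

5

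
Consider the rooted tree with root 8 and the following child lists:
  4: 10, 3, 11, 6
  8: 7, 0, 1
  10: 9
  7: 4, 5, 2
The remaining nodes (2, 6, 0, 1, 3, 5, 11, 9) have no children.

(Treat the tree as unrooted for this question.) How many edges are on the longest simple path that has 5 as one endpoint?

4

Distances from 5 peak at 4, attained at 9.
5 – 7 – 4 – 10 – 9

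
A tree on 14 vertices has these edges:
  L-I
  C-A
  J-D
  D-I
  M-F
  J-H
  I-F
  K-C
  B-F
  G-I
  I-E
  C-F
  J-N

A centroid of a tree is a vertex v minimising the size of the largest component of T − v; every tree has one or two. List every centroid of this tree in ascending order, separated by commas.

Removing I splits the tree into components of sizes 6, 4, 1, 1, 1; the largest is 6 ≤ ⌊14/2⌋ = 7.
No neighbour of I does as well, so I is the unique centroid.

I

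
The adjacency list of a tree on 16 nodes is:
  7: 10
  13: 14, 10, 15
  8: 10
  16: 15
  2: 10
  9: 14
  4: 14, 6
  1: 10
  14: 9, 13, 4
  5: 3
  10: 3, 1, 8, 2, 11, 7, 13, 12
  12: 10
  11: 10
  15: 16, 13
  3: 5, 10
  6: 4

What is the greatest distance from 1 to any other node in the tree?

5

The node farthest from 1 is 6, via 1-10-13-14-4-6 — 5 edges.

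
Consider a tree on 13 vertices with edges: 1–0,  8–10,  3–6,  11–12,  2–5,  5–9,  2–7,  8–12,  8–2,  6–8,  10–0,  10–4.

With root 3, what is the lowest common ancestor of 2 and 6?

6

2's ancestor chain is 2, 8, 6, 3 and 6's is 6, 3; they first meet at 6.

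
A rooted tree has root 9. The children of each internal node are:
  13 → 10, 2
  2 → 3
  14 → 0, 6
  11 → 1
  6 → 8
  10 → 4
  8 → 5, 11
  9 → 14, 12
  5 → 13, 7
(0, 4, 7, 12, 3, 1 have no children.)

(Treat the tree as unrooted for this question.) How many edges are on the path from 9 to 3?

7

The path is 9–14–6–8–5–13–2–3, which has 7 edges.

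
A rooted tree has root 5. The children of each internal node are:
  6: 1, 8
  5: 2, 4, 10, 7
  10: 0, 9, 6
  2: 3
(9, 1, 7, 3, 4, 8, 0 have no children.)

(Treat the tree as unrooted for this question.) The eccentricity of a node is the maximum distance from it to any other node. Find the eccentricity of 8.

5

Distances from 8 peak at 5, attained at 3.
8 – 6 – 10 – 5 – 2 – 3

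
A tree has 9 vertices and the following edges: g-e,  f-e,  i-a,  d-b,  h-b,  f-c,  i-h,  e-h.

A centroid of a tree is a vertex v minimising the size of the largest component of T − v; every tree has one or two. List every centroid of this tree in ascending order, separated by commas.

Removing h splits the tree into components of sizes 4, 2, 2; the largest is 4 ≤ ⌊9/2⌋ = 4.
Every other node leaves some component of size > 4, so the centroid is unique.

h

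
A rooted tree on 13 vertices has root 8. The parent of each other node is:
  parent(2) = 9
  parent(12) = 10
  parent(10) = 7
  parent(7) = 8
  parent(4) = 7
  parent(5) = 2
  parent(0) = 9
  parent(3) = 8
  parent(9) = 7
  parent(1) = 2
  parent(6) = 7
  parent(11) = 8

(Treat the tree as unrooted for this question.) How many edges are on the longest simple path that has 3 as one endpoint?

5

The node farthest from 3 is 5 (1 also at distance 5), via 3 – 8 – 7 – 9 – 2 – 5 — 5 edges.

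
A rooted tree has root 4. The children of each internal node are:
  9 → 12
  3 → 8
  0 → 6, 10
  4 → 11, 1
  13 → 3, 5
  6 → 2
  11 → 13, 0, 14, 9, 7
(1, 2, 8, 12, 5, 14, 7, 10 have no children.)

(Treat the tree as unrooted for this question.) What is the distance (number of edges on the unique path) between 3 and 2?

5

Walking from 3: 3 - 13 - 11 - 0 - 6 - 2. Length 5.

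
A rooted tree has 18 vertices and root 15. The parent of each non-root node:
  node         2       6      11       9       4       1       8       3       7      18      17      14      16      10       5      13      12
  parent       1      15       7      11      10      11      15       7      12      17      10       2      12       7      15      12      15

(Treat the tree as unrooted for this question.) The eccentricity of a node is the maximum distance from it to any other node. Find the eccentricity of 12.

The node farthest from 12 is 14, via 12 – 7 – 11 – 1 – 2 – 14 — 5 edges.

5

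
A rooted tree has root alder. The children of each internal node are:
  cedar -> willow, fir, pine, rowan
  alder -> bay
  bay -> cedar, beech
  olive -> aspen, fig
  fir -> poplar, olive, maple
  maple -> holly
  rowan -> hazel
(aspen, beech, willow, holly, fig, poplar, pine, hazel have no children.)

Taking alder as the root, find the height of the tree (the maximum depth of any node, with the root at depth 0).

5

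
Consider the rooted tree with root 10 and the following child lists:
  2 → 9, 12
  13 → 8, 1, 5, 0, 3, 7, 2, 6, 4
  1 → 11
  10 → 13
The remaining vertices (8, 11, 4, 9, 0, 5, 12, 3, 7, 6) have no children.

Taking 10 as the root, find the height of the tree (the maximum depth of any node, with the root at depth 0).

The longest root-to-leaf path is 10 → 13 → 2 → 9 (3 edges).

3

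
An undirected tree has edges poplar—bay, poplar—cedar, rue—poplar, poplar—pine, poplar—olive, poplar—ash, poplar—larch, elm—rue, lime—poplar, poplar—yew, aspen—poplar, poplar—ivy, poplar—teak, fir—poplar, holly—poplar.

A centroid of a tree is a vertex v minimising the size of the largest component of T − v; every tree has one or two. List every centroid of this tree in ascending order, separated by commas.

Removing poplar splits the tree into components of sizes 2, 1, 1, 1, 1, 1, 1, 1, 1, 1, 1, 1, 1, 1; the largest is 2 ≤ ⌊16/2⌋ = 8.
Every other node leaves some component of size > 8, so the centroid is unique.

poplar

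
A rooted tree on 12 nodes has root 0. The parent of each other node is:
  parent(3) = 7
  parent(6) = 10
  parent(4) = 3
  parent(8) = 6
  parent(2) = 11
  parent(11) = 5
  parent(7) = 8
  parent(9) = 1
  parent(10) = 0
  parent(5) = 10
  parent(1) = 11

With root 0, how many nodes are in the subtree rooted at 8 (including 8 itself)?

8's subtree: {8, 7, 3, 4}, size 4.

4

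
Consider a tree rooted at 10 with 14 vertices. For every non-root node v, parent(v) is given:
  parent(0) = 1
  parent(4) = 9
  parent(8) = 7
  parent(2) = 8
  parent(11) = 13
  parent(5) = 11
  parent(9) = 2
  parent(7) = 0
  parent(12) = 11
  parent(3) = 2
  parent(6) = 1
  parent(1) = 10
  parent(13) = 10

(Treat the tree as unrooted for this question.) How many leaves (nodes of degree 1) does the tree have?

5

Exactly 5 nodes have a single neighbour: 3, 4, 5, 6, 12.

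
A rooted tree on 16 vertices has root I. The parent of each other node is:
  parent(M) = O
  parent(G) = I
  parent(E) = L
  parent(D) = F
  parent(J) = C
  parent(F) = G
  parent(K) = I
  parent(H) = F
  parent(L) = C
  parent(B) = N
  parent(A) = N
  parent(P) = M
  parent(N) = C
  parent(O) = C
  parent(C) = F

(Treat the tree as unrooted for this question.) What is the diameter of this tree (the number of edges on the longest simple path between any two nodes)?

BFS from K reaches P last, at distance 7; BFS from P confirms no node is farther.
Path: K - I - G - F - C - O - M - P.

7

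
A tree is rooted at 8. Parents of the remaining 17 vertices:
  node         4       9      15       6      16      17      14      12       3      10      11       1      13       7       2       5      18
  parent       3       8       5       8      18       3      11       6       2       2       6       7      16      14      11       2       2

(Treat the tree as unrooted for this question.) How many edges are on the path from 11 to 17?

11–2–3–17: 3 edges.

3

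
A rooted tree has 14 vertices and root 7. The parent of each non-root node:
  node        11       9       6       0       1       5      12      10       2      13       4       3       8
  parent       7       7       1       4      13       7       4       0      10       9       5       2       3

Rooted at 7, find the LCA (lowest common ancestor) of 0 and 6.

Path 0→root: 0 4 5 7; path 6→root: 6 1 13 9 7.
First common node: 7.

7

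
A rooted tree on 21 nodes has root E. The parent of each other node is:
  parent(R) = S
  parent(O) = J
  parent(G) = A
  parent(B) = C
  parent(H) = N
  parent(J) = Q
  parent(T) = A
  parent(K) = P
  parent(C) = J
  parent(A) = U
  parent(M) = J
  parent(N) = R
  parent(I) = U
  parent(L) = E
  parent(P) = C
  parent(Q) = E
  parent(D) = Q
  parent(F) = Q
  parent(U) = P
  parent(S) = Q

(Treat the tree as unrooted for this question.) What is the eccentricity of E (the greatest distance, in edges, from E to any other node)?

7

Distances from E peak at 7, attained at T (G also at distance 7).
E–Q–J–C–P–U–A–T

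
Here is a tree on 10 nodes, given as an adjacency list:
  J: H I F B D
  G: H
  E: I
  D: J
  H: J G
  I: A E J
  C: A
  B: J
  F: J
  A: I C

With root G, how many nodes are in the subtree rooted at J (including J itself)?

8

Descendants of J (including itself): J, I, B, D, F, A, E, C. That's 8.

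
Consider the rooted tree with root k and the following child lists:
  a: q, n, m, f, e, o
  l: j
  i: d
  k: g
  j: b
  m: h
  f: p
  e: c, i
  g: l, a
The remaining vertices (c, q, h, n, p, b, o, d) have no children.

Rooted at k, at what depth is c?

4

k → g → a → e → c — 4 edges.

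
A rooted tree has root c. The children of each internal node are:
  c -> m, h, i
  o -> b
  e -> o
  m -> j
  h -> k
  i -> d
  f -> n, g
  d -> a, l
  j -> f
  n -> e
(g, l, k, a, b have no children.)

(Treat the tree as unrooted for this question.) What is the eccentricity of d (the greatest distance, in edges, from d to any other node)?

9

A farthest node from d is b.
The path d–i–c–m–j–f–n–e–o–b has 9 edges.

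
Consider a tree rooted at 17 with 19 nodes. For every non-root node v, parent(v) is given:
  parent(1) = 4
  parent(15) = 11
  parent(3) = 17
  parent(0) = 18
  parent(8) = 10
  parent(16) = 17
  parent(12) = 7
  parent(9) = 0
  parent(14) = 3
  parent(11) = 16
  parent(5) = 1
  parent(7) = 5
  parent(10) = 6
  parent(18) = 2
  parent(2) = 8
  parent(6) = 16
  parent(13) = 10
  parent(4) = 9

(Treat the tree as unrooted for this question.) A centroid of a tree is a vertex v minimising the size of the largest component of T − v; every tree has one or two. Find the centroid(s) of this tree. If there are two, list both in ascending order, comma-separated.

8

Removing 8 splits the tree into components of sizes 9, 9; the largest is 9 ≤ ⌊19/2⌋ = 9.
No neighbour of 8 does as well, so 8 is the unique centroid.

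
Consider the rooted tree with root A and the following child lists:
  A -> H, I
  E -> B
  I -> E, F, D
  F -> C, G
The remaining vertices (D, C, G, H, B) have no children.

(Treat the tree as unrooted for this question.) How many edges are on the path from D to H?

3

Walking from D: D – I – A – H. Length 3.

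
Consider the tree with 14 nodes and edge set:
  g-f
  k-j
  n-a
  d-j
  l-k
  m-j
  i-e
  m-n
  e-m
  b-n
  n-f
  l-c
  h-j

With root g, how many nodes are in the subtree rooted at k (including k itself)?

3

The subtree rooted at k contains: k, l, c — 3 nodes.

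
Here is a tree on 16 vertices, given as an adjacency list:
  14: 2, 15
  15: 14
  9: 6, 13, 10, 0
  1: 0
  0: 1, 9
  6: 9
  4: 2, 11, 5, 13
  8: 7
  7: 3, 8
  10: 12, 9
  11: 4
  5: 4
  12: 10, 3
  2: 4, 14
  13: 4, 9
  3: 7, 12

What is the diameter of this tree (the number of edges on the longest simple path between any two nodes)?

10

BFS from 8 reaches 15 last, at distance 10; BFS from 15 confirms no node is farther.
Path: 8-7-3-12-10-9-13-4-2-14-15.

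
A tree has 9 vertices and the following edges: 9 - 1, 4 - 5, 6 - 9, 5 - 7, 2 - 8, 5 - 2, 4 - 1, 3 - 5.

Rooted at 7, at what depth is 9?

Climbing from 9 to the root: 9 → 1 → 4 → 5 → 7. That's 4 steps.

4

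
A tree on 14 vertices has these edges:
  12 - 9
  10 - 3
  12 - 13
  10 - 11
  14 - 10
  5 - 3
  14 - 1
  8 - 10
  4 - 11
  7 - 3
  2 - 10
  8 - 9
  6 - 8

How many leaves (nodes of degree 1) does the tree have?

Degree-1 nodes: 1, 2, 4, 5, 6, 7, 13 — 7 of them.

7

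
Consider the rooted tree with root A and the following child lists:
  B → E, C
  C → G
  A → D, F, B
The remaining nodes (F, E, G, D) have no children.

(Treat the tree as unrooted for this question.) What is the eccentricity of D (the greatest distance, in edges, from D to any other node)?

4

A farthest node from D is G.
The path D–A–B–C–G has 4 edges.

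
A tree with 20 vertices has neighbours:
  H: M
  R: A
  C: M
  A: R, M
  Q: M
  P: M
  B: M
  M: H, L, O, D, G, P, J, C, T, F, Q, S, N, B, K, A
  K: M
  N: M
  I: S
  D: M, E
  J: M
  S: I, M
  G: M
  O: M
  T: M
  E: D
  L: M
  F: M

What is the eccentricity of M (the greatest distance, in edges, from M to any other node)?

2

A farthest node from M is R (I, E also at distance 2).
The path M – A – R has 2 edges.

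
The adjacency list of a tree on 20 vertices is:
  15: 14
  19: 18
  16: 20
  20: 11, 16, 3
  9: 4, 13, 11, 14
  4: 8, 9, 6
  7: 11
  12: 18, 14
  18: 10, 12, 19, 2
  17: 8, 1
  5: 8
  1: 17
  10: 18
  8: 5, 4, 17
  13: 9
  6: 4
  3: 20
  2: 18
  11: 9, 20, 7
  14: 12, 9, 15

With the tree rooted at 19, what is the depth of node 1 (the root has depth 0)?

Path from 19 to 1: 19–18–12–14–9–4–8–17–1, which has 8 edges.

8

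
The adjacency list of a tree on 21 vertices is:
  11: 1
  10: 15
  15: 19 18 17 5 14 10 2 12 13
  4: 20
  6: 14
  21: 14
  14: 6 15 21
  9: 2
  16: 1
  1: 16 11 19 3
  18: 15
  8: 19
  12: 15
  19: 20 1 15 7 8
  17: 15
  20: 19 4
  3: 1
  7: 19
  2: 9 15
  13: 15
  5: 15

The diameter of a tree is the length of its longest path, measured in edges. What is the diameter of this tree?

5

Starting from 16, a farthest node is 9 at distance 5.
One longest path: 16 - 1 - 19 - 15 - 2 - 9.
So the diameter is 5.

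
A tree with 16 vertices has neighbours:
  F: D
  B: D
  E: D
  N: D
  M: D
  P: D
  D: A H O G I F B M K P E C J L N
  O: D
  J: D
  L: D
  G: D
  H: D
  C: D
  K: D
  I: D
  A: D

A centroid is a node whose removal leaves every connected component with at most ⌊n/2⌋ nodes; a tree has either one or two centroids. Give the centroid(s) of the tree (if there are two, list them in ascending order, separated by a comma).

D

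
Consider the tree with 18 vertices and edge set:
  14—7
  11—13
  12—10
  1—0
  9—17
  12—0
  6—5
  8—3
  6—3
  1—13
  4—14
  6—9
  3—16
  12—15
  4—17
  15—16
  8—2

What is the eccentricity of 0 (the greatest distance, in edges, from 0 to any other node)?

10

Distances from 0 peak at 10, attained at 7.
0-12-15-16-3-6-9-17-4-14-7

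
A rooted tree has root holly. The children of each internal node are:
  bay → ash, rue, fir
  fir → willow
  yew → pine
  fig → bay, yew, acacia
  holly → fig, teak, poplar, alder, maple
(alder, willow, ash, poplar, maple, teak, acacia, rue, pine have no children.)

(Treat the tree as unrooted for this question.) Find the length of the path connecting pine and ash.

4

Walking from pine: pine–yew–fig–bay–ash. Length 4.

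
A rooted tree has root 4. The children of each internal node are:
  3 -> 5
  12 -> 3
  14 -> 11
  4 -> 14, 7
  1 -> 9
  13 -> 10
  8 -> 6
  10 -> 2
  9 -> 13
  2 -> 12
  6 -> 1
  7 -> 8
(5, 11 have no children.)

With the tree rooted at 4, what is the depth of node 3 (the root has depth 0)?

10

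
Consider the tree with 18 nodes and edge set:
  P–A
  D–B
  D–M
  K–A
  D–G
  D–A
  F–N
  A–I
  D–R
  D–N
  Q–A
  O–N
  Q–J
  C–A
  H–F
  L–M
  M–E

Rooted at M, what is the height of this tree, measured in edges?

The longest root-to-leaf path is M – D – A – Q – J (4 edges).

4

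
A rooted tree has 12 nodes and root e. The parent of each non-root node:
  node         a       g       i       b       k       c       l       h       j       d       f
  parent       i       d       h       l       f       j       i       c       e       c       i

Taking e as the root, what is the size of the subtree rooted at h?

h's subtree: {h, i, l, f, a, b, k}, size 7.

7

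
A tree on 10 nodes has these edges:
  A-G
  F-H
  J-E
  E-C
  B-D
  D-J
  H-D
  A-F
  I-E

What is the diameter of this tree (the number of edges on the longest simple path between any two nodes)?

Starting from I, a farthest node is G at distance 7.
One longest path: I–E–J–D–H–F–A–G.
So the diameter is 7.

7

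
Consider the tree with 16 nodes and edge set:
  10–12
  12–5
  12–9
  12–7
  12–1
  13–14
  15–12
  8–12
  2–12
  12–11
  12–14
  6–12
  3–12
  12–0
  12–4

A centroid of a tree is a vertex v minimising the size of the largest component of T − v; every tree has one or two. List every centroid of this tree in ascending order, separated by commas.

12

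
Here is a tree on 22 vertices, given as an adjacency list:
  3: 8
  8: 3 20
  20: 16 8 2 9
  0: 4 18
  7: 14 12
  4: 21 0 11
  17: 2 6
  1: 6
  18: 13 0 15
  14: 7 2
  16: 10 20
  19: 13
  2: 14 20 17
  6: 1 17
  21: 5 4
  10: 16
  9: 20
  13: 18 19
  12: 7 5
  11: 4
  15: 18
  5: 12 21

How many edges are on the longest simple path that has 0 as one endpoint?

Distances from 0 peak at 10, attained at 1 (3, 10 also at distance 10).
0–4–21–5–12–7–14–2–17–6–1

10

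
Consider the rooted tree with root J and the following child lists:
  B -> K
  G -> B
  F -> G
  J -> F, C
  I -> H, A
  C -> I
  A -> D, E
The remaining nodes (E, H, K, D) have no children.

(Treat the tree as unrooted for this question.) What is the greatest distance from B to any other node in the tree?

The node farthest from B is E (D also at distance 7), via B – G – F – J – C – I – A – E — 7 edges.

7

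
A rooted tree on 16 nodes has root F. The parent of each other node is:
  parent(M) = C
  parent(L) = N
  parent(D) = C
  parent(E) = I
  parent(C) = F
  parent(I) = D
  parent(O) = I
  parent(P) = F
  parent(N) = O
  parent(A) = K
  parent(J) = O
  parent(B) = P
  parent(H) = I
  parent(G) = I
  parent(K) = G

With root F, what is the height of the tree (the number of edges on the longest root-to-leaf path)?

6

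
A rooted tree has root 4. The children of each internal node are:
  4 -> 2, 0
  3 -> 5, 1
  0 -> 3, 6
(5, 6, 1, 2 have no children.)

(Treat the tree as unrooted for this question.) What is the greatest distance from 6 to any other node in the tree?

Distances from 6 peak at 3, attained at 1 (5, 2 also at distance 3).
6 – 0 – 3 – 1

3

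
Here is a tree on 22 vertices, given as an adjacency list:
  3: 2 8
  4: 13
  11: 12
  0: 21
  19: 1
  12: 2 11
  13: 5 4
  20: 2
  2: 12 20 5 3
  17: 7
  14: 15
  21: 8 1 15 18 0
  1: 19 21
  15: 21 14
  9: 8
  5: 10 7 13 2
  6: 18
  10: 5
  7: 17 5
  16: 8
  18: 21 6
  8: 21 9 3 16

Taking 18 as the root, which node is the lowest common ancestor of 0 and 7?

0's ancestor chain is 0, 21, 18 and 7's is 7, 5, 2, 3, 8, 21, 18; they first meet at 21.

21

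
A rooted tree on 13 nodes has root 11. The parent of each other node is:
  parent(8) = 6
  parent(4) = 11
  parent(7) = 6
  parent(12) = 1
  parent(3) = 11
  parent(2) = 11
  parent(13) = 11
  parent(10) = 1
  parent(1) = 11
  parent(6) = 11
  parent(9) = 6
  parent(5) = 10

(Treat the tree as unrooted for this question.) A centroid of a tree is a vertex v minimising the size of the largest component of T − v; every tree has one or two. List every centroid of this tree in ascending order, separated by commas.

11

Removing 11 splits the tree into components of sizes 4, 4, 1, 1, 1, 1; the largest is 4 ≤ ⌊13/2⌋ = 6.
Every other node leaves some component of size > 6, so the centroid is unique.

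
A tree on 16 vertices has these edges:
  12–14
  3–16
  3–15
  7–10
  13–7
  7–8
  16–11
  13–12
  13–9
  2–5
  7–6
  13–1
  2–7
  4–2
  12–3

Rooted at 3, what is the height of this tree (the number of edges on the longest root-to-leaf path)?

5

5 sits deepest: 3 – 12 – 13 – 7 – 2 – 5 — 5 edges from the root.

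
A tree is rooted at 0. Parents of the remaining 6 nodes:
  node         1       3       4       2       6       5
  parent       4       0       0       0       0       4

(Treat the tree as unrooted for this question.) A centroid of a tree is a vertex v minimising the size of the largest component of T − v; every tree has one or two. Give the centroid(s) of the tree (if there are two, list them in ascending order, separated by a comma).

0

If 0 is removed the pieces have sizes 3, 1, 1, 1, all ≤ ⌊7/2⌋ = 3.
No neighbour of 0 does as well, so 0 is the unique centroid.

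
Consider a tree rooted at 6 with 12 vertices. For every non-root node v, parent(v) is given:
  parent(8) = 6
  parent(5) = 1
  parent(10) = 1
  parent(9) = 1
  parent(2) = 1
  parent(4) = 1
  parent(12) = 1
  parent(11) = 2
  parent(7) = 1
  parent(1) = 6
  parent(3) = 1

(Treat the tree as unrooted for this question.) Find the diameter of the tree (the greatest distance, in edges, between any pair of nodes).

4

A longest path is 8-6-1-2-11, with 4 edges.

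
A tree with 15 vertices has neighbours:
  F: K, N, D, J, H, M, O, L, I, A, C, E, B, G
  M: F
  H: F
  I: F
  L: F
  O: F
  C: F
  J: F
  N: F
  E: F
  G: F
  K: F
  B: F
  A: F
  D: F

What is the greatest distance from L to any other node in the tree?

The node farthest from L is J (B, H, G, O, C, E, A, N, D, M, I, K also at distance 2), via L–F–J — 2 edges.

2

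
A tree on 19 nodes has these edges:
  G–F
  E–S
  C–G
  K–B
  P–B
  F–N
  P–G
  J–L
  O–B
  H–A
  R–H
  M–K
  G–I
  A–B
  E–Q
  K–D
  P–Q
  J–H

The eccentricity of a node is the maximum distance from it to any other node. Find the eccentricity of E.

7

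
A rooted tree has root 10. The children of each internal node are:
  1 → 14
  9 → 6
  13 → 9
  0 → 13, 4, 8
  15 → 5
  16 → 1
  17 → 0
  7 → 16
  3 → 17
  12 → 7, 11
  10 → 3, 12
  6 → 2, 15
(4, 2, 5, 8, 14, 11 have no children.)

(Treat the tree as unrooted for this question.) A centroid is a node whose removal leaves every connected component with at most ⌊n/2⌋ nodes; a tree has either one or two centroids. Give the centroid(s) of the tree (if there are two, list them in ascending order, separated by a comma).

0, 17

Removing 17 splits the tree into components of sizes 9, 8; the largest is 9 ≤ ⌊18/2⌋ = 9.
Its neighbour 0 also leaves a largest component of size 9, so both are centroids.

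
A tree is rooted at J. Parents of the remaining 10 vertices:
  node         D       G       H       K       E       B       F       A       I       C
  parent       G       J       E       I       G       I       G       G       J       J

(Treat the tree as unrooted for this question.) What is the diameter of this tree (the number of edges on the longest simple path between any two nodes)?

5

BFS from B reaches H last, at distance 5; BFS from H confirms no node is farther.
Path: B–I–J–G–E–H.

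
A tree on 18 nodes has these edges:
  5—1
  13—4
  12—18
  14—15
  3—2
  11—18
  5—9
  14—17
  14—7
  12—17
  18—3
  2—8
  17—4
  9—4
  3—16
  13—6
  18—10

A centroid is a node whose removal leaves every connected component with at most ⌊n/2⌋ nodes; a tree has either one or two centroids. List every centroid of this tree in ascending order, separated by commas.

17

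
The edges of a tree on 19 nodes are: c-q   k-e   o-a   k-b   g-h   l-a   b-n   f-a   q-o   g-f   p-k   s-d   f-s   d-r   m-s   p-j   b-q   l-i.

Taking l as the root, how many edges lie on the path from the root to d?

Climbing from d to the root: d – s – f – a – l. That's 4 steps.

4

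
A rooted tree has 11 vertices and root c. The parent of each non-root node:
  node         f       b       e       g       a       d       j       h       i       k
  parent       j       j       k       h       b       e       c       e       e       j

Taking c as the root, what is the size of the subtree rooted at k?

k's subtree: {k, e, h, i, d, g}, size 6.

6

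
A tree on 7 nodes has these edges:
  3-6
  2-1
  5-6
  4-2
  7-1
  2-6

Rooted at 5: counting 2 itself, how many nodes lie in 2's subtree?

2's subtree: {2, 1, 4, 7}, size 4.

4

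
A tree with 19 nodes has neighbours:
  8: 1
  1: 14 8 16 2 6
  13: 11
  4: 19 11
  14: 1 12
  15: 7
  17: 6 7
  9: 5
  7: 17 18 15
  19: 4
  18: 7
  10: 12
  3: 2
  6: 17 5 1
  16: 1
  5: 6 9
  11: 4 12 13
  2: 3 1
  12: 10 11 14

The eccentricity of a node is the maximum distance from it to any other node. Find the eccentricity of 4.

Distances from 4 peak at 8, attained at 18 (15 also at distance 8).
4 – 11 – 12 – 14 – 1 – 6 – 17 – 7 – 18

8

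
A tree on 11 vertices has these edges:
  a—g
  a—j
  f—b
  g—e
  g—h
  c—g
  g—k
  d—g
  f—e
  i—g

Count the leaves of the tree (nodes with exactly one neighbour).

7

Degree-1 nodes: b, c, d, h, i, j, k — 7 of them.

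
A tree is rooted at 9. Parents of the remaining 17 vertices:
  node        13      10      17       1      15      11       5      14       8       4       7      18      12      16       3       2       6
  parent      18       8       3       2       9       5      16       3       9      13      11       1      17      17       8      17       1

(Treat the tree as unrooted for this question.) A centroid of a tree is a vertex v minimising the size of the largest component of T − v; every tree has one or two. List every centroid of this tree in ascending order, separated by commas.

17

Delete 17: the remaining components have sizes 6, 6, 4, 1. Max 6 ≤ 9, so 17 is a centroid.
Every other node leaves some component of size > 9, so the centroid is unique.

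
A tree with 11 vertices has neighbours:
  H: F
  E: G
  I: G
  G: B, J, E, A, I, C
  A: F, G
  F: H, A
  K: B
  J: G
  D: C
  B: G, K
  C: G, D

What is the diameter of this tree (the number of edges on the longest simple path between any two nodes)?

A longest path is H – F – A – G – C – D, with 5 edges.

5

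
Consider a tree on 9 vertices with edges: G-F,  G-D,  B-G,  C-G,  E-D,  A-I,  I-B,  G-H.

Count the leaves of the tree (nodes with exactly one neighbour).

5

Degree-1 nodes: A, C, E, F, H — 5 of them.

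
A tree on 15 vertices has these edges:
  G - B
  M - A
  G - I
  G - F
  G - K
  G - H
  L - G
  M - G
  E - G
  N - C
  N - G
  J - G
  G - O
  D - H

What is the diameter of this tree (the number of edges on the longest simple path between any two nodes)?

4

BFS from D reaches A last, at distance 4; BFS from A confirms no node is farther.
Path: D-H-G-M-A.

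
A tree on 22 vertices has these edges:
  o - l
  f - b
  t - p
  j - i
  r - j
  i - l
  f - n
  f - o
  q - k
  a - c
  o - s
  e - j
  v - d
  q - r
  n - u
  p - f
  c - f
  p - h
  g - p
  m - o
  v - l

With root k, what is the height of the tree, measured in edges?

A deepest node is u, reached by k – q – r – j – i – l – o – f – n – u.
That path has 9 edges, so the height is 9.

9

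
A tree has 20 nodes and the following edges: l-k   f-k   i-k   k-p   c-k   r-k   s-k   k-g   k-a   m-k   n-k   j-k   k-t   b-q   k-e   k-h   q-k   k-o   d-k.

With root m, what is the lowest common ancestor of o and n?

k

Ancestors of o (toward the root): o, k, m.
Ancestors of n: n, k, m.
The deepest node appearing in both lists is k.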